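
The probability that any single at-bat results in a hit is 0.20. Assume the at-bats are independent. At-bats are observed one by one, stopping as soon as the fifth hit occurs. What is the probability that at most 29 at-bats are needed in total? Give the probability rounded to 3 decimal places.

0.716

Finishing within 29 at-bats ⇔ at least 5 successes in the first 29. With X ~ Binomial(29, 0.20), P(Y ≤ 29) = 1 − P(X ≤ 4).
  k=0: C(29,0)·0.20^0·0.80^29 = 0.00155
  k=1: C(29,1)·0.20^1·0.80^28 = 0.01122
  k=2: C(29,2)·0.20^2·0.80^27 = 0.03927
  k=3: C(29,3)·0.20^3·0.80^26 = 0.08835
  k=4: C(29,4)·0.20^4·0.80^25 = 0.14357
1 − 0.28395 = 0.71605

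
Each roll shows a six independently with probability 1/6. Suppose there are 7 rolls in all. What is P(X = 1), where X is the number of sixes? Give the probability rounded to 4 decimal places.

X ~ Binomial(n=7, p=0.166667).
P(X=1) = C(7,1) · p^1 · (1−p)^6
= 7 · 0.16667 · 0.3349 = 0.390714

0.3907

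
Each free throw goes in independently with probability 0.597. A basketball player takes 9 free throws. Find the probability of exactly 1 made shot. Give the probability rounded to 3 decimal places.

X ~ Binomial(n=9, p=0.597).
P(X=1) = C(9,1) · p^1 · (1−p)^8
= 9 · 0.597 · 0.00069573 = 0.00374

0.004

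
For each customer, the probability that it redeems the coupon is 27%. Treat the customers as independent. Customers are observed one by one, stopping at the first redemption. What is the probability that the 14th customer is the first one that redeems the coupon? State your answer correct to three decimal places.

Geometric (trials to first success), p = 0.27.
P(Y = 14) = (1−p)^13 · p = 0.016718 · 0.27 = 0.00451

0.005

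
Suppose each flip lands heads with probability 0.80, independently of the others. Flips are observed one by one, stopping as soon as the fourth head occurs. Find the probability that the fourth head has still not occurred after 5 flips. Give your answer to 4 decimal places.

Needing more than 5 flips ⇔ fewer than 4 successes in the first 5. With X ~ Binomial(5, 0.80), P(Y > 5) = P(X ≤ 3).
  k=0: C(5,0)·0.80^0·0.20^5 = 0.000320
  k=1: C(5,1)·0.80^1·0.20^4 = 0.006400
  k=2: C(5,2)·0.80^2·0.20^3 = 0.051200
  k=3: C(5,3)·0.80^3·0.20^2 = 0.204800
P(X ≤ 3) = 0.262720

0.2627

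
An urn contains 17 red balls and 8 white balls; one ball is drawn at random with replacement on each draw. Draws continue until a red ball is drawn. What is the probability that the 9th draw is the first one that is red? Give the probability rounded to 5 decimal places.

0.00007

Geometric (trials to first success), p = 0.68.
P(Y = 9) = (1−p)^8 · p = 0.00010995 · 0.68 = 0.0000748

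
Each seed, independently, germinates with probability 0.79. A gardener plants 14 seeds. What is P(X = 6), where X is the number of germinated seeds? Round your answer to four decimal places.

0.0028

X ~ Binomial(n=14, p=0.79).
P(X=6) = C(14,6) · p^6 · (1−p)^8
= 3003 · 0.24309 · 3.7823e-06 = 0.002761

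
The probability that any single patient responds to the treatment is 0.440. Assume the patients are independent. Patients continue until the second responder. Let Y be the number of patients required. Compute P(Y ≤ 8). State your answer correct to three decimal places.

0.930

Finishing within 8 patients ⇔ at least 2 successes in the first 8. With X ~ Binomial(8, 0.44), P(Y ≤ 8) = 1 − P(X ≤ 1).
  k=0: C(8,0)·0.44^0·0.56^8 = 0.00967
  k=1: C(8,1)·0.44^1·0.56^7 = 0.06079
1 − 0.07047 = 0.92953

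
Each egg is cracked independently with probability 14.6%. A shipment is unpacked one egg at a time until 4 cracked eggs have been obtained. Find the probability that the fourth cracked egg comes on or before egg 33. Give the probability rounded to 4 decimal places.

0.7301

Finishing within 33 eggs ⇔ at least 4 successes in the first 33. With X ~ Binomial(33, 0.146), P(Y ≤ 33) = 1 − P(X ≤ 3).
  k=0: C(33,0)·0.146^0·0.854^33 = 0.005472
  k=1: C(33,1)·0.146^1·0.854^32 = 0.030869
  k=2: C(33,2)·0.146^2·0.854^31 = 0.084437
  k=3: C(33,3)·0.146^3·0.854^30 = 0.149166
1 − 0.269943 = 0.730057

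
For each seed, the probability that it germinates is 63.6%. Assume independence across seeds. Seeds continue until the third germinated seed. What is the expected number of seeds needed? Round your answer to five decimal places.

4.71698

Y = total seeds until the third success; negative binomial with r=3, p=0.636.
E[Y] = r / p = 3 / 0.636 = 4.7169811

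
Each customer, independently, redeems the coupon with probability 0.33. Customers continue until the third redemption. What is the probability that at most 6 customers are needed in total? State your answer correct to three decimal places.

Finishing within 6 customers ⇔ at least 3 successes in the first 6. With X ~ Binomial(6, 0.33), P(Y ≤ 6) = 1 − P(X ≤ 2).
  k=0: C(6,0)·0.33^0·0.67^6 = 0.09046
  k=1: C(6,1)·0.33^1·0.67^5 = 0.26732
  k=2: C(6,2)·0.33^2·0.67^4 = 0.32917
1 − 0.68695 = 0.31305

0.313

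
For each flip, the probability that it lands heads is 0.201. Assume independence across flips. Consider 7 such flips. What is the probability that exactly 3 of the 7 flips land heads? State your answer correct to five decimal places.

0.11584

X ~ Binomial(n=7, p=0.201).
P(X=3) = C(7,3) · p^3 · (1−p)^4
= 35 · 0.0081206 · 0.40756 = 0.1158359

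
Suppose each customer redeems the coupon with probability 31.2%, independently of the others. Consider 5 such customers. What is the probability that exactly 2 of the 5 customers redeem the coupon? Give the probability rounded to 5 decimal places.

X ~ Binomial(n=5, p=0.312).
P(X=2) = C(5,2) · p^2 · (1−p)^3
= 10 · 0.097344 · 0.32566 = 0.3170111

0.31701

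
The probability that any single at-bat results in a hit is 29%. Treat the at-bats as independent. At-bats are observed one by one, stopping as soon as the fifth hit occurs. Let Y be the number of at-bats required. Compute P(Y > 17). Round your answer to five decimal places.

Needing more than 17 at-bats ⇔ fewer than 5 successes in the first 17. With X ~ Binomial(17, 0.29), P(Y > 17) = P(X ≤ 4).
  k=0: C(17,0)·0.29^0·0.71^17 = 0.0029607
  k=1: C(17,1)·0.29^1·0.71^16 = 0.0205580
  k=2: C(17,2)·0.29^2·0.71^15 = 0.0671754
  k=3: C(17,3)·0.29^3·0.71^14 = 0.1371892
  k=4: C(17,4)·0.29^4·0.71^13 = 0.1961225
P(X ≤ 4) = 0.4240057

0.42401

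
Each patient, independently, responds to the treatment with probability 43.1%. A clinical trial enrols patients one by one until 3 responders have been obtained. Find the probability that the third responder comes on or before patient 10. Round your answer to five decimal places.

0.87765

Finishing within 10 patients ⇔ at least 3 successes in the first 10. With X ~ Binomial(10, 0.431), P(Y ≤ 10) = 1 − P(X ≤ 2).
  k=0: C(10,0)·0.431^0·0.569^10 = 0.0035573
  k=1: C(10,1)·0.431^1·0.569^9 = 0.0269456
  k=2: C(10,2)·0.431^2·0.569^8 = 0.0918470
1 − 0.1223500 = 0.8776500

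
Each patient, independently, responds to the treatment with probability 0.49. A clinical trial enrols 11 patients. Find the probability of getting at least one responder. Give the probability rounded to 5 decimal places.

P(at least one) = 1 − P(none) = 1 − (1 − 0.49)^11
= 1 − 0.0006071 = 0.9993929

0.99939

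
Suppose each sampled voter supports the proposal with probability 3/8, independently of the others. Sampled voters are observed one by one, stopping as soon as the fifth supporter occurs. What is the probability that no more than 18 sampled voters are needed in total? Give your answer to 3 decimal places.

0.865

Finishing within 18 sampled voters ⇔ at least 5 successes in the first 18. With X ~ Binomial(18, 0.375), P(Y ≤ 18) = 1 − P(X ≤ 4).
  k=0: C(18,0)·0.375^0·0.625^18 = 0.00021
  k=1: C(18,1)·0.375^1·0.625^17 = 0.00229
  k=2: C(18,2)·0.375^2·0.625^16 = 0.01166
  k=3: C(18,3)·0.375^3·0.625^15 = 0.03732
  k=4: C(18,4)·0.375^4·0.625^14 = 0.08398
1 − 0.13546 = 0.86454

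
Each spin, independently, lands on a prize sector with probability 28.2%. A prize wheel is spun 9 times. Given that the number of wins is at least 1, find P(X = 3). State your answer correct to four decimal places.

X ~ Binomial(9, 0.282). Want P(X=3 | X≥1) = P(X=3) / P(X≥1).
P(X=3) = C(9,3)·0.282^3·0.718^6 = 0.258091
P(X≥1) = 1 − 0.050713 = 0.949287
Ratio = 0.258091 / 0.949287 = 0.271879

0.2719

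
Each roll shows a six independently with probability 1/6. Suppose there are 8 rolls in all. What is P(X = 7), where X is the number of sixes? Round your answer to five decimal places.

0.00002

X ~ Binomial(n=8, p=0.166667).
P(X=7) = C(8,7) · p^7 · (1−p)^1
= 8 · 3.5722e-06 · 0.83333 = 0.0000238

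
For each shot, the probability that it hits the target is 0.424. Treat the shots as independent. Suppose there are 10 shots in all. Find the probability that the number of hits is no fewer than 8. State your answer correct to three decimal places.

X ~ Binomial(10, 0.424); P(X ≥ 8) = Σ C(10,k) p^k (1−p)^(10−k) over k:
  k=8: C(10,8)·0.424^8·0.576^2 = 0.01559
  k=9: C(10,9)·0.424^9·0.576^1 = 0.00255
  k=10: C(10,10)·0.424^10·0.576^0 = 0.00019
Total = 0.01833

0.018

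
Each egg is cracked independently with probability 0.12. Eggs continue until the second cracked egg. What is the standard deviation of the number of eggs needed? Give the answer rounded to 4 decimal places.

11.0554

Y = total eggs until the second success; negative binomial with r=2, p=0.12.
SD(Y) = √[r(1−p)/p²] = √(122.222222) = 11.055416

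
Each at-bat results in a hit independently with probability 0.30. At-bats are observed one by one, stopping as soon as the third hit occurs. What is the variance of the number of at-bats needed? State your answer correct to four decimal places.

23.3333

Y = total at-bats until the third success; negative binomial with r=3, p=0.30.
Var(Y) = r(1−p)/p² = 3·0.70 / 0.30² = 23.333333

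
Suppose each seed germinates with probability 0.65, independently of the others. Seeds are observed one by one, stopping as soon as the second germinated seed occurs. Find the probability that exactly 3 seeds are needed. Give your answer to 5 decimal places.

0.29575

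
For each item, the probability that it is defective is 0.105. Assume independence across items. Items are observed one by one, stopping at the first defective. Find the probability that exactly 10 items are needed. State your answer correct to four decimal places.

0.0387

Geometric (trials to first success), p = 0.105.
P(Y = 10) = (1−p)^9 · p = 0.36847 · 0.105 = 0.038690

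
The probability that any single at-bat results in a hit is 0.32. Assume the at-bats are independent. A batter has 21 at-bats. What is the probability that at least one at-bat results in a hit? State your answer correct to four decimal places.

P(at least one) = 1 − P(none) = 1 − (1 − 0.32)^21
= 1 − 0.000304 = 0.999696

0.9997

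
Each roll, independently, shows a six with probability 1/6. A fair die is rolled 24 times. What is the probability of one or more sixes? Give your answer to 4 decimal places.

0.9874

P(at least one) = 1 − P(none) = 1 − (1 − 0.166667)^24
= 1 − 0.012579 = 0.987421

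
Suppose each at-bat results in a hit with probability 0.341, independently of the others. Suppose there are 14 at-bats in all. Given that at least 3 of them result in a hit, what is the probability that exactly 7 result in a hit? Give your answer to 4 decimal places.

0.1097

X ~ Binomial(14, 0.341). Want P(X=7 | X≥3) = P(X=7) / P(X≥3).
P(X=7) = C(14,7)·0.341^7·0.659^7 = 0.099318
P(X≥3) = 1 − 0.002913 − 0.021105 − 0.070986 = 0.904995
Ratio = 0.099318 / 0.904995 = 0.109744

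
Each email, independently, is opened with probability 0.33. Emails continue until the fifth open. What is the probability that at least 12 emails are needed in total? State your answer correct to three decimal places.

Needing more than 11 emails ⇔ fewer than 5 successes in the first 11. With X ~ Binomial(11, 0.33), P(Y > 11) = P(X ≤ 4).
  k=0: C(11,0)·0.33^0·0.67^11 = 0.01221
  k=1: C(11,1)·0.33^1·0.67^10 = 0.06617
  k=2: C(11,2)·0.33^2·0.67^9 = 0.16295
  k=3: C(11,3)·0.33^3·0.67^8 = 0.24078
  k=4: C(11,4)·0.33^4·0.67^7 = 0.23719
P(X ≤ 4) = 0.71931

0.719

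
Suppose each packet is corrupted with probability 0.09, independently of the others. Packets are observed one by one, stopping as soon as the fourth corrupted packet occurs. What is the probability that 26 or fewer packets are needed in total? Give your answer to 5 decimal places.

0.20210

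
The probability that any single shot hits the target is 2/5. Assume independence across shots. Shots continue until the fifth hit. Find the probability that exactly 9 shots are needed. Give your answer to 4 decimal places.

Y = trial on which the fifth success occurs; negative binomial, r=5, p=0.40.
P(Y=9) = C(8,4) · p^5 · (1−p)^4
= 70 · 0.01024 · 0.1296 = 0.092897

0.0929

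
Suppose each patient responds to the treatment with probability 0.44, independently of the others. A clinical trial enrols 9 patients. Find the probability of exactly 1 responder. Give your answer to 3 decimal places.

0.038

X ~ Binomial(n=9, p=0.44).
P(X=1) = C(9,1) · p^1 · (1−p)^8
= 9 · 0.44 · 0.0096717 = 0.03830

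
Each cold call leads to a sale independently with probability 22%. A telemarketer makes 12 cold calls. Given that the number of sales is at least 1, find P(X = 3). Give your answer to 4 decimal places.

0.2637

X ~ Binomial(12, 0.22). Want P(X=3 | X≥1) = P(X=3) / P(X≥1).
P(X=3) = C(12,3)·0.22^3·0.78^9 = 0.250347
P(X≥1) = 1 − 0.050715 = 0.949285
Ratio = 0.250347 / 0.949285 = 0.263721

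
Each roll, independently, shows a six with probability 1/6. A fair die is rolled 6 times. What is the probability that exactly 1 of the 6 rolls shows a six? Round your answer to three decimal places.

0.402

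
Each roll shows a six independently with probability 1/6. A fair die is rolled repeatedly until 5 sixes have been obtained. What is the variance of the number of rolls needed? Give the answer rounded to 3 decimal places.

150.000

Y = total rolls until the fifth success; negative binomial with r=5, p=0.166667.
Var(Y) = r(1−p)/p² = 5·0.833333 / 0.166667² = 150.00000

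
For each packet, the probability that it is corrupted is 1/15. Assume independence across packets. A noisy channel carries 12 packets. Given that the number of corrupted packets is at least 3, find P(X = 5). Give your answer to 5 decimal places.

0.01556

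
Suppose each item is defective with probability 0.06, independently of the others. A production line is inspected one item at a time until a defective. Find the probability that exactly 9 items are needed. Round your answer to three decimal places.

0.037

Geometric (trials to first success), p = 0.06.
P(Y = 9) = (1−p)^8 · p = 0.60957 · 0.06 = 0.03657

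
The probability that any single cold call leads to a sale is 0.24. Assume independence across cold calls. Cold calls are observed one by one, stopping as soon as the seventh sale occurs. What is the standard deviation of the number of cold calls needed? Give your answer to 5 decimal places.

Y = total cold calls until the seventh success; negative binomial with r=7, p=0.24.
SD(Y) = √[r(1−p)/p²] = √(92.3611111) = 9.6104688

9.61047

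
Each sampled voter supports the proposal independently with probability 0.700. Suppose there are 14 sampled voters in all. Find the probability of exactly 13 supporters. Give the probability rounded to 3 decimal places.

0.041

X ~ Binomial(n=14, p=0.70).
P(X=13) = C(14,13) · p^13 · (1−p)^1
= 14 · 0.0096889 · 0.3 = 0.04069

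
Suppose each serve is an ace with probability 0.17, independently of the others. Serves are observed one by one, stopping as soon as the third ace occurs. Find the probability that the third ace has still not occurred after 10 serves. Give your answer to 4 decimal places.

0.7659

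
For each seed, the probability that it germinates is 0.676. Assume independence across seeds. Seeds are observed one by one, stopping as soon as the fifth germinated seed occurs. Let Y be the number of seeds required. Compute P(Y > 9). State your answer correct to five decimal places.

Needing more than 9 seeds ⇔ fewer than 5 successes in the first 9. With X ~ Binomial(9, 0.676), P(Y > 9) = P(X ≤ 4).
  k=0: C(9,0)·0.676^0·0.324^9 = 0.0000393
  k=1: C(9,1)·0.676^1·0.324^8 = 0.0007388
  k=2: C(9,2)·0.676^2·0.324^7 = 0.0061661
  k=3: C(9,3)·0.676^3·0.324^6 = 0.0300185
  k=4: C(9,4)·0.676^4·0.324^5 = 0.0939469
P(X ≤ 4) = 0.1309097

0.13091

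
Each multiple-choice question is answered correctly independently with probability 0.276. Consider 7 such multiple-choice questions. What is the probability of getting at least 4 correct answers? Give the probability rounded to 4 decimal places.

0.0971

X ~ Binomial(7, 0.276); P(X ≥ 4) = Σ C(7,k) p^k (1−p)^(7−k) over k:
  k=4: C(7,4)·0.276^4·0.724^3 = 0.077076
  k=5: C(7,5)·0.276^5·0.724^2 = 0.017630
  k=6: C(7,6)·0.276^6·0.724^1 = 0.002240
  k=7: C(7,7)·0.276^7·0.724^0 = 0.000122
Total = 0.097068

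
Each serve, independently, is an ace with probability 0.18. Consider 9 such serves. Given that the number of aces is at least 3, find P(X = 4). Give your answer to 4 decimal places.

0.2330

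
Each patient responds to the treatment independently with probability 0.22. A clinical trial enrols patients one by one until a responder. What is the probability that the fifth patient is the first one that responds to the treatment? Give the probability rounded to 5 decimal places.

0.08143

Geometric (trials to first success), p = 0.22.
P(Y = 5) = (1−p)^4 · p = 0.37015 · 0.22 = 0.0814331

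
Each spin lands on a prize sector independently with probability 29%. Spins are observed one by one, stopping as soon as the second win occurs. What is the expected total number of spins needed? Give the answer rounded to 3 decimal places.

Y = total spins until the second success; negative binomial with r=2, p=0.29.
E[Y] = r / p = 2 / 0.29 = 6.89655

6.897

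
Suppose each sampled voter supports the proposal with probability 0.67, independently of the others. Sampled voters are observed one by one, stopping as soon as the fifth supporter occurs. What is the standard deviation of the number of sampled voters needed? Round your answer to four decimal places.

1.9172

Y = total sampled voters until the fifth success; negative binomial with r=5, p=0.67.
SD(Y) = √[r(1−p)/p²] = √(3.675652) = 1.917199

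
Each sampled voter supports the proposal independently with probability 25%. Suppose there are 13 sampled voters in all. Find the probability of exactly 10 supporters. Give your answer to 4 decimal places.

0.0001

X ~ Binomial(n=13, p=0.25).
P(X=10) = C(13,10) · p^10 · (1−p)^3
= 286 · 9.5367e-07 · 0.42188 = 0.000115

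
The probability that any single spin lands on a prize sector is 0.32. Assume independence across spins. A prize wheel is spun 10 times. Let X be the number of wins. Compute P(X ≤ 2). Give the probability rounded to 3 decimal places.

X ~ Binomial(10, 0.32); P(X ≤ 2) = Σ C(10,k) p^k (1−p)^(10−k) over k:
  k=0: C(10,0)·0.32^0·0.68^10 = 0.02114
  k=1: C(10,1)·0.32^1·0.68^9 = 0.09948
  k=2: C(10,2)·0.32^2·0.68^8 = 0.21066
Total = 0.33128

0.331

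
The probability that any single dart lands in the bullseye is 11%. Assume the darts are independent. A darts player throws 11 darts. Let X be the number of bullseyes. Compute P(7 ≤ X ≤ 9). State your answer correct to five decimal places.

X ~ Binomial(11, 0.11); P(7 ≤ X ≤ 9) = Σ C(11,k) p^k (1−p)^(11−k) over k:
  k=7: C(11,7)·0.11^7·0.89^4 = 0.0000403
  k=8: C(11,8)·0.11^8·0.89^3 = 0.0000025
  k=9: C(11,9)·0.11^9·0.89^2 = 0.0000001
Total = 0.0000429

0.00004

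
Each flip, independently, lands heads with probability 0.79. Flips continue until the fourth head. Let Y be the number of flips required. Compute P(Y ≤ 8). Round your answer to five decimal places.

0.98711

Finishing within 8 flips ⇔ at least 4 successes in the first 8. With X ~ Binomial(8, 0.79), P(Y ≤ 8) = 1 − P(X ≤ 3).
  k=0: C(8,0)·0.79^0·0.21^8 = 0.0000038
  k=1: C(8,1)·0.79^1·0.21^7 = 0.0001138
  k=2: C(8,2)·0.79^2·0.21^6 = 0.0014987
  k=3: C(8,3)·0.79^3·0.21^5 = 0.0112763
1 − 0.0128926 = 0.9871074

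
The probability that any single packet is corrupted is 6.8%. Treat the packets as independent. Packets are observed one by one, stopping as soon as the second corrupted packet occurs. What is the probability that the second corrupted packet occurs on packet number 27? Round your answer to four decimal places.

0.0207

Y = trial on which the second success occurs; negative binomial, r=2, p=0.068.
P(Y=27) = C(26,1) · p^2 · (1−p)^25
= 26 · 0.004624 · 0.17195 = 0.020672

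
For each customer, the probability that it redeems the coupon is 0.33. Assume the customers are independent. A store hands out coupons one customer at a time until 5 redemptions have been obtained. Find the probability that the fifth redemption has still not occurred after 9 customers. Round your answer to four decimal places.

0.8602

Needing more than 9 customers ⇔ fewer than 5 successes in the first 9. With X ~ Binomial(9, 0.33), P(Y > 9) = P(X ≤ 4).
  k=0: C(9,0)·0.33^0·0.67^9 = 0.027207
  k=1: C(9,1)·0.33^1·0.67^8 = 0.120602
  k=2: C(9,2)·0.33^2·0.67^7 = 0.237604
  k=3: C(9,3)·0.33^3·0.67^6 = 0.273067
  k=4: C(9,4)·0.33^4·0.67^5 = 0.201744
P(X ≤ 4) = 0.860224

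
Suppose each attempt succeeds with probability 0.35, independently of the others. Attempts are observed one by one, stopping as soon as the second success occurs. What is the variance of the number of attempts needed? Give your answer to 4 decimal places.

10.6122

Y = total attempts until the second success; negative binomial with r=2, p=0.35.
Var(Y) = r(1−p)/p² = 2·0.65 / 0.35² = 10.612245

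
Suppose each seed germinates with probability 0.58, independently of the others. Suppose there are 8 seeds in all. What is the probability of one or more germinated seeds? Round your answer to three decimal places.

0.999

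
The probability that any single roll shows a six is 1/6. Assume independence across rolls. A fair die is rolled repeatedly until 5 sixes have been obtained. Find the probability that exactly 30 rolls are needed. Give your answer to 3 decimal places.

0.032

Y = trial on which the fifth success occurs; negative binomial, r=5, p=0.166667.
P(Y=30) = C(29,4) · p^5 · (1−p)^25
= 23751 · 0.0001286 · 0.010483 = 0.03202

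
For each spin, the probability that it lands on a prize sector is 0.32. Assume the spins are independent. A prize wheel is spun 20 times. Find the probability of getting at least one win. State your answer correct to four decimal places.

0.9996

P(at least one) = 1 − P(none) = 1 − (1 − 0.32)^20
= 1 − 0.000447 = 0.999553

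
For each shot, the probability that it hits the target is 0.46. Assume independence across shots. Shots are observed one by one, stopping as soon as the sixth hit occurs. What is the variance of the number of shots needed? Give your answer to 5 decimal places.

Y = total shots until the sixth success; negative binomial with r=6, p=0.46.
Var(Y) = r(1−p)/p² = 6·0.54 / 0.46² = 15.3119093

15.31191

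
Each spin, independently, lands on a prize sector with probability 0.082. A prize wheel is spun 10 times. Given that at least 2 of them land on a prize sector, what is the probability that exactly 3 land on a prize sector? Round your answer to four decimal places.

0.1861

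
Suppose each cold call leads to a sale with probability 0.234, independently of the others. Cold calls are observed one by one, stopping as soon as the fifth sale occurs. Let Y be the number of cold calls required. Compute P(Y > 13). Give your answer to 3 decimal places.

Needing more than 13 cold calls ⇔ fewer than 5 successes in the first 13. With X ~ Binomial(13, 0.234), P(Y > 13) = P(X ≤ 4).
  k=0: C(13,0)·0.234^0·0.766^13 = 0.03126
  k=1: C(13,1)·0.234^1·0.766^12 = 0.12414
  k=2: C(13,2)·0.234^2·0.766^11 = 0.22753
  k=3: C(13,3)·0.234^3·0.766^10 = 0.25486
  k=4: C(13,4)·0.234^4·0.766^9 = 0.19464
P(X ≤ 4) = 0.83243

0.832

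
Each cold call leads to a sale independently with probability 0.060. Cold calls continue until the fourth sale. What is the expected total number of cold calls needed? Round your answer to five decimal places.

66.66667

Y = total cold calls until the fourth success; negative binomial with r=4, p=0.06.
E[Y] = r / p = 4 / 0.06 = 66.6666667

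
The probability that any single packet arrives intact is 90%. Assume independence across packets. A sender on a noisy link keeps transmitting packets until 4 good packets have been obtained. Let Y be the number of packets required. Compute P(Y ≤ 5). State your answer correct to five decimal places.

0.91854

Finishing within 5 packets ⇔ at least 4 successes in the first 5. With X ~ Binomial(5, 0.90), P(Y ≤ 5) = 1 − P(X ≤ 3).
  k=0: C(5,0)·0.90^0·0.10^5 = 0.0000100
  k=1: C(5,1)·0.90^1·0.10^4 = 0.0004500
  k=2: C(5,2)·0.90^2·0.10^3 = 0.0081000
  k=3: C(5,3)·0.90^3·0.10^2 = 0.0729000
1 − 0.0814600 = 0.9185400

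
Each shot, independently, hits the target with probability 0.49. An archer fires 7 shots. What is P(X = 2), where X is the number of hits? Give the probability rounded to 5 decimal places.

X ~ Binomial(n=7, p=0.49).
P(X=2) = C(7,2) · p^2 · (1−p)^5
= 21 · 0.2401 · 0.034503 = 0.1739652

0.17397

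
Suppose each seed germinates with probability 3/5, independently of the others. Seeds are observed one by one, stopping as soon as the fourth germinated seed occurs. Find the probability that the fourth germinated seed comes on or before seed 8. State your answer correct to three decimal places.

Finishing within 8 seeds ⇔ at least 4 successes in the first 8. With X ~ Binomial(8, 0.60), P(Y ≤ 8) = 1 − P(X ≤ 3).
  k=0: C(8,0)·0.60^0·0.40^8 = 0.00066
  k=1: C(8,1)·0.60^1·0.40^7 = 0.00786
  k=2: C(8,2)·0.60^2·0.40^6 = 0.04129
  k=3: C(8,3)·0.60^3·0.40^5 = 0.12386
1 − 0.17367 = 0.82633

0.826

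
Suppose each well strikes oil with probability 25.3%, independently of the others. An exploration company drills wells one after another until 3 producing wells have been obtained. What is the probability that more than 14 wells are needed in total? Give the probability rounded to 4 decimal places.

Needing more than 14 wells ⇔ fewer than 3 successes in the first 14. With X ~ Binomial(14, 0.253), P(Y > 14) = P(X ≤ 2).
  k=0: C(14,0)·0.253^0·0.747^14 = 0.016846
  k=1: C(14,1)·0.253^1·0.747^13 = 0.079876
  k=2: C(14,2)·0.253^2·0.747^12 = 0.175845
P(X ≤ 2) = 0.272567

0.2726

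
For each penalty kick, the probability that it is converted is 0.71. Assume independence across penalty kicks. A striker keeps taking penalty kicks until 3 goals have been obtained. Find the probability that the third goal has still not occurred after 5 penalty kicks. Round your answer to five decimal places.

0.15010

Needing more than 5 penalty kicks ⇔ fewer than 3 successes in the first 5. With X ~ Binomial(5, 0.71), P(Y > 5) = P(X ≤ 2).
  k=0: C(5,0)·0.71^0·0.29^5 = 0.0020511
  k=1: C(5,1)·0.71^1·0.29^4 = 0.0251085
  k=2: C(5,2)·0.71^2·0.29^3 = 0.1229449
P(X ≤ 2) = 0.1501045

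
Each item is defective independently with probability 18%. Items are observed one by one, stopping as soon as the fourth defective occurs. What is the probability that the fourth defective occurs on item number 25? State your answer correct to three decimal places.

0.033

Y = trial on which the fourth success occurs; negative binomial, r=4, p=0.18.
P(Y=25) = C(24,3) · p^4 · (1−p)^21
= 2024 · 0.0010498 · 0.015491 = 0.03291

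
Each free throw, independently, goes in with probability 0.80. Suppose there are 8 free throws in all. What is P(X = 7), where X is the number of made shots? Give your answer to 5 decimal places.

X ~ Binomial(n=8, p=0.80).
P(X=7) = C(8,7) · p^7 · (1−p)^1
= 8 · 0.20972 · 0.2 = 0.3355443

0.33554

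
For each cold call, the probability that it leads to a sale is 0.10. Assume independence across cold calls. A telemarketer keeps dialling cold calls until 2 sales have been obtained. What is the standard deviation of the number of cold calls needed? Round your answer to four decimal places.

13.4164

Y = total cold calls until the second success; negative binomial with r=2, p=0.10.
SD(Y) = √[r(1−p)/p²] = √(180.000000) = 13.416408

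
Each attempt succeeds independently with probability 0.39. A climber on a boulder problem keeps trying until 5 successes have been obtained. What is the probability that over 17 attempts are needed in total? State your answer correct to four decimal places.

0.1441

Needing more than 17 attempts ⇔ fewer than 5 successes in the first 17. With X ~ Binomial(17, 0.39), P(Y > 17) = P(X ≤ 4).
  k=0: C(17,0)·0.39^0·0.61^17 = 0.000224
  k=1: C(17,1)·0.39^1·0.61^16 = 0.002437
  k=2: C(17,2)·0.39^2·0.61^15 = 0.012463
  k=3: C(17,3)·0.39^3·0.61^14 = 0.039840
  k=4: C(17,4)·0.39^4·0.61^13 = 0.089150
P(X ≤ 4) = 0.144114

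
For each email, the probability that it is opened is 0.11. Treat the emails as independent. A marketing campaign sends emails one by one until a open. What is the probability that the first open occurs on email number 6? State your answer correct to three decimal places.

Geometric (trials to first success), p = 0.11.
P(Y = 6) = (1−p)^5 · p = 0.55841 · 0.11 = 0.06142

0.061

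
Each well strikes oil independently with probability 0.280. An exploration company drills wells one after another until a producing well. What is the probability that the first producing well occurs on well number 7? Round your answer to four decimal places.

0.0390

Geometric (trials to first success), p = 0.28.
P(Y = 7) = (1−p)^6 · p = 0.13931 · 0.28 = 0.039008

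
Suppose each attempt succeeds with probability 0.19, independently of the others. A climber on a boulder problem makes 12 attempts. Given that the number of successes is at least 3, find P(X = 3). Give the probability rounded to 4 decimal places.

X ~ Binomial(12, 0.19). Want P(X=3 | X≥3) = P(X=3) / P(X≥3).
P(X=3) = C(12,3)·0.19^3·0.81^9 = 0.226490
P(X≥3) = 1 − 0.079766 − 0.224528 − 0.289669 = 0.406037
Ratio = 0.226490 / 0.406037 = 0.557805

0.5578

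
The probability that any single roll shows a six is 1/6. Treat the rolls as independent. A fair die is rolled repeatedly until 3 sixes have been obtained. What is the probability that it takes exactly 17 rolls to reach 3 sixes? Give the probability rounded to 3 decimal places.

Y = trial on which the third success occurs; negative binomial, r=3, p=0.166667.
P(Y=17) = C(16,2) · p^3 · (1−p)^14
= 120 · 0.0046296 · 0.077887 = 0.04327

0.043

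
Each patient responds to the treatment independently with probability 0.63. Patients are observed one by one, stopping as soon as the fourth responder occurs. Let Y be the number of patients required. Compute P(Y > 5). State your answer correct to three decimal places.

Needing more than 5 patients ⇔ fewer than 4 successes in the first 5. With X ~ Binomial(5, 0.63), P(Y > 5) = P(X ≤ 3).
  k=0: C(5,0)·0.63^0·0.37^5 = 0.00693
  k=1: C(5,1)·0.63^1·0.37^4 = 0.05904
  k=2: C(5,2)·0.63^2·0.37^3 = 0.20104
  k=3: C(5,3)·0.63^3·0.37^2 = 0.34231
P(X ≤ 3) = 0.60933

0.609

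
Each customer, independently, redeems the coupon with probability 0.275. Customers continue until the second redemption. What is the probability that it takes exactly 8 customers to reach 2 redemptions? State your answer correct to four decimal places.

Y = trial on which the second success occurs; negative binomial, r=2, p=0.275.
P(Y=8) = C(7,1) · p^2 · (1−p)^6
= 7 · 0.075625 · 0.14522 = 0.076876

0.0769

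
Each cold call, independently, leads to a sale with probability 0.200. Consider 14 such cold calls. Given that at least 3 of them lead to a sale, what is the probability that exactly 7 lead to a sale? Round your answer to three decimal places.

X ~ Binomial(14, 0.20). Want P(X=7 | X≥3) = P(X=7) / P(X≥3).
P(X=7) = C(14,7)·0.20^7·0.80^7 = 0.00921
P(X≥3) = 1 − 0.04398 − 0.15393 − 0.25014 = 0.55195
Ratio = 0.00921 / 0.55195 = 0.01669

0.017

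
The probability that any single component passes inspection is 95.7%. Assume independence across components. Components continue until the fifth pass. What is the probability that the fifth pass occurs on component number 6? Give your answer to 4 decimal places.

Y = trial on which the fifth success occurs; negative binomial, r=5, p=0.957.
P(Y=6) = C(5,4) · p^5 · (1−p)^1
= 5 · 0.80271 · 0.043 = 0.172583

0.1726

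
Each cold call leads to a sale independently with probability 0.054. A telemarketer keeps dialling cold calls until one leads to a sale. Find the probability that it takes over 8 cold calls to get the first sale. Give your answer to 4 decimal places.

0.6414

Y = number of cold calls to the first success; geometric, p = 0.054.
P(Y > 8) = P(first 8 all fail) = (1−p)^8 = 0.641400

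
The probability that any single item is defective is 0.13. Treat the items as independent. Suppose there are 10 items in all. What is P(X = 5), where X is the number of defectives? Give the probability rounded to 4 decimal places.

0.0047

X ~ Binomial(n=10, p=0.13).
P(X=5) = C(10,5) · p^5 · (1−p)^5
= 252 · 3.7129e-05 · 0.49842 = 0.004664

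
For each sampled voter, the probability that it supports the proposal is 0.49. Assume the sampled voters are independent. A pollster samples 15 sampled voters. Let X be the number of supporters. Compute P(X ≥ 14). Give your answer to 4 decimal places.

0.0004

X ~ Binomial(15, 0.49); P(X ≥ 14) = Σ C(15,k) p^k (1−p)^(15−k) over k:
  k=14: C(15,14)·0.49^14·0.51^1 = 0.000352
  k=15: C(15,15)·0.49^15·0.51^0 = 0.000023
Total = 0.000374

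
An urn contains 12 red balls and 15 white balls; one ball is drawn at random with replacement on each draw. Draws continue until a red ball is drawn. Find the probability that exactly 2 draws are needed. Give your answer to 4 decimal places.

Geometric (trials to first success), p = 0.444444.
P(Y = 2) = (1−p)^1 · p = 0.55556 · 0.444444 = 0.246914

0.2469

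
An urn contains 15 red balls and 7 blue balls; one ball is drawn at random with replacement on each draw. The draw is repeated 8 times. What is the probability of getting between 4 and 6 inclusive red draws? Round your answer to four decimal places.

X ~ Binomial(8, 0.681818); P(4 ≤ X ≤ 6) = Σ C(8,k) p^k (1−p)^(8−k) over k:
  k=4: C(8,4)·0.681818^4·0.318182^4 = 0.155051
  k=5: C(8,5)·0.681818^5·0.318182^3 = 0.265801
  k=6: C(8,6)·0.681818^6·0.318182^2 = 0.284787
Total = 0.705639

0.7056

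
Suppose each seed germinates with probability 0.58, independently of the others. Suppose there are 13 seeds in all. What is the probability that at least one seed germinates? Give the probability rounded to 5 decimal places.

0.99999

P(at least one) = 1 − P(none) = 1 − (1 − 0.58)^13
= 1 − 0.0000127 = 0.9999873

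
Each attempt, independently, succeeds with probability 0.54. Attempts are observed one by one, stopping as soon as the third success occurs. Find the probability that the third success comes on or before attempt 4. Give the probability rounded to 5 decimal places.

0.37476

Finishing within 4 attempts ⇔ at least 3 successes in the first 4. With X ~ Binomial(4, 0.54), P(Y ≤ 4) = 1 − P(X ≤ 2).
  k=0: C(4,0)·0.54^0·0.46^4 = 0.0447746
  k=1: C(4,1)·0.54^1·0.46^3 = 0.2102458
  k=2: C(4,2)·0.54^2·0.46^2 = 0.3702154
1 − 0.6252357 = 0.3747643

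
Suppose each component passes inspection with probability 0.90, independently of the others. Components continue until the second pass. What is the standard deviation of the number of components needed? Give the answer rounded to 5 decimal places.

0.49690

Y = total components until the second success; negative binomial with r=2, p=0.90.
SD(Y) = √[r(1−p)/p²] = √(0.2469136) = 0.4969040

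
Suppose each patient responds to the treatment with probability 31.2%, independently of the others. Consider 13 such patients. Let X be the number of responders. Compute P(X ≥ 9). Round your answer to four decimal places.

0.0054

X ~ Binomial(13, 0.312); P(X ≥ 9) = Σ C(13,k) p^k (1−p)^(13−k) over k:
  k=9: C(13,9)·0.312^9·0.688^4 = 0.004488
  k=10: C(13,10)·0.312^10·0.688^3 = 0.000814
  k=11: C(13,11)·0.312^11·0.688^2 = 0.000101
  k=12: C(13,12)·0.312^12·0.688^1 = 0.000008
  k=13: C(13,13)·0.312^13·0.688^0 = 0.000000
Total = 0.005411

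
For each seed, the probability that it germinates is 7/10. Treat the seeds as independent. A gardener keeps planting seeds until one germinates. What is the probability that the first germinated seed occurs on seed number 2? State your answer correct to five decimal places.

Geometric (trials to first success), p = 0.70.
P(Y = 2) = (1−p)^1 · p = 0.3 · 0.70 = 0.2100000

0.21000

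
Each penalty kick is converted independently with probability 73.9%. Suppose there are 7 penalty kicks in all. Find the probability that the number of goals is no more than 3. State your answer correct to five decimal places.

0.08116

X ~ Binomial(7, 0.739); P(X ≤ 3) = Σ C(7,k) p^k (1−p)^(7−k) over k:
  k=0: C(7,0)·0.739^0·0.261^7 = 0.0000825
  k=1: C(7,1)·0.739^1·0.261^6 = 0.0016353
  k=2: C(7,2)·0.739^2·0.261^5 = 0.0138903
  k=3: C(7,3)·0.739^3·0.261^4 = 0.0655486
Total = 0.0811566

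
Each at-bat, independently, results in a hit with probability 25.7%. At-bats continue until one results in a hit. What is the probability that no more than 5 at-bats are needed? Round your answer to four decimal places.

Y = number of at-bats to the first success; geometric, p = 0.257.
P(Y ≤ 5) = 1 − (1−p)^5 = 1 − 0.226435 = 0.773565

0.7736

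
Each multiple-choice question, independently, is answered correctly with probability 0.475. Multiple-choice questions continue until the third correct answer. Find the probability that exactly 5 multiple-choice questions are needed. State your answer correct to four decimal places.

Y = trial on which the third success occurs; negative binomial, r=3, p=0.475.
P(Y=5) = C(4,2) · p^3 · (1−p)^2
= 6 · 0.10717 · 0.27563 = 0.177235

0.1772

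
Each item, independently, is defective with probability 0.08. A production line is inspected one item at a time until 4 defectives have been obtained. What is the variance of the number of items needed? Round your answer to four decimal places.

575.0000

Y = total items until the fourth success; negative binomial with r=4, p=0.08.
Var(Y) = r(1−p)/p² = 4·0.92 / 0.08² = 575.000000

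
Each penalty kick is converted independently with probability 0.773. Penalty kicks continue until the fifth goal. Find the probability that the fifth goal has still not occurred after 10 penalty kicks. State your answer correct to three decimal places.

Needing more than 10 penalty kicks ⇔ fewer than 5 successes in the first 10. With X ~ Binomial(10, 0.773), P(Y > 10) = P(X ≤ 4).
  k=0: C(10,0)·0.773^0·0.227^10 = 0.00000
  k=1: C(10,1)·0.773^1·0.227^9 = 0.00001
  k=2: C(10,2)·0.773^2·0.227^8 = 0.00019
  k=3: C(10,3)·0.773^3·0.227^7 = 0.00172
  k=4: C(10,4)·0.773^4·0.227^6 = 0.01026
P(X ≤ 4) = 0.01218

0.012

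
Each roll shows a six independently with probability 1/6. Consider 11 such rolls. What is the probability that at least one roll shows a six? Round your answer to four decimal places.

P(at least one) = 1 − P(none) = 1 − (1 − 0.166667)^11
= 1 − 0.134588 = 0.865412

0.8654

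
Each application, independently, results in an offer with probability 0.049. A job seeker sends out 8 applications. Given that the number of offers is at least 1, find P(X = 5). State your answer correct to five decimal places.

0.00004

X ~ Binomial(8, 0.049). Want P(X=5 | X≥1) = P(X=5) / P(X≥1).
P(X=5) = C(8,5)·0.049^5·0.951^3 = 0.0000136
P(X≥1) = 1 − 0.6690278 = 0.3309722
Ratio = 0.0000136 / 0.3309722 = 0.0000411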